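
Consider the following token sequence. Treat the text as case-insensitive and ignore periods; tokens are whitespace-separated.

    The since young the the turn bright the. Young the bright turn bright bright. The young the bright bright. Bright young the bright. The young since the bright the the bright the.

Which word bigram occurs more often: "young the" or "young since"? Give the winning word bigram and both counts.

"young the" (4 vs 1)

"young the": 4 occurrences
"young since": 1 occurrence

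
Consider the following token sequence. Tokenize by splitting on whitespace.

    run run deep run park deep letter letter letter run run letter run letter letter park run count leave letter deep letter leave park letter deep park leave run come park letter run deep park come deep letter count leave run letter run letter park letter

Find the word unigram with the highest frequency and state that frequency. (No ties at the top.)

Unigram frequencies (highest first):
  letter: 14
  run: 11
  park: 7
  deep: 6
  leave: 4
  count: 2
  … (1 more, each ≤ 2)

"letter", 14 times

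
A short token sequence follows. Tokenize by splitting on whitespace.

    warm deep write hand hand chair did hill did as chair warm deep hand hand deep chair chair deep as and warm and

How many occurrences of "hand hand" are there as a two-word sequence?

Scanning the 22 overlapping bigram windows for "hand hand":
  position 4–5: hand hand
  position 14–15: hand hand

2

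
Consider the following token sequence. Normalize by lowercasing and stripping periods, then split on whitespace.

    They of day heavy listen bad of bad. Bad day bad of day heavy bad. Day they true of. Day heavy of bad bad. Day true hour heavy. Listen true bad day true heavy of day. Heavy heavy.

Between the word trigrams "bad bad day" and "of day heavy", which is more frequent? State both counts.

"bad bad day": 2 occurrences
"of day heavy": 4 occurrences

"of day heavy" (4 vs 2)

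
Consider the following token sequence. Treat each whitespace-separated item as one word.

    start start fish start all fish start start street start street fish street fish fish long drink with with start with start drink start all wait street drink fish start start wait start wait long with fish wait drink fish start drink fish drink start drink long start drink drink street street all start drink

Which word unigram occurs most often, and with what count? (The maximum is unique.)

Unigram frequencies (highest first):
  start: 16
  drink: 10
  fish: 9
  street: 6
  with: 4
  wait: 4
  … (2 more, each ≤ 3)

"start", 16 times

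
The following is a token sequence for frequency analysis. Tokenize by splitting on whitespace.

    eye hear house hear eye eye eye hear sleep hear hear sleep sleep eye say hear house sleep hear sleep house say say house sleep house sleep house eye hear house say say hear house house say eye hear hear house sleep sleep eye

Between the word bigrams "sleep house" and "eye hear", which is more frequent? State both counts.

"sleep house": 3 occurrences
"eye hear": 4 occurrences

"eye hear" (4 vs 3)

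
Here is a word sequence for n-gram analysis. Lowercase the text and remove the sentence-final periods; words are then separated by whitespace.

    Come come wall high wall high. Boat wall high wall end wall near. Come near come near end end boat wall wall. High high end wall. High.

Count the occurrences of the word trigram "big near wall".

0

Scanning the 25 overlapping trigram windows for "big near wall":
  (none found)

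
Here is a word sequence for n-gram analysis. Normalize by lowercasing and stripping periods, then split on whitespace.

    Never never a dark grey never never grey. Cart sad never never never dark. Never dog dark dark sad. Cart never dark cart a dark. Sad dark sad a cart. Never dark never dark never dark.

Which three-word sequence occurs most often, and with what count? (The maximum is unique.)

"never dark never", 3 times

Trigram frequencies (highest first):
  never dark never: 3
  cart never dark: 2
  dark never dark: 2
  never never a: 1
  never a dark: 1
  a dark grey: 1
  … (24 more, each ≤ 1)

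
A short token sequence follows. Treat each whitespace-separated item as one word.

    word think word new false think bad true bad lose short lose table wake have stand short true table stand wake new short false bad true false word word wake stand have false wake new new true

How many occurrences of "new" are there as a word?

Scanning the 37 tokens for "new":
  position 4: new
  position 22: new
  position 35: new
  position 36: new

4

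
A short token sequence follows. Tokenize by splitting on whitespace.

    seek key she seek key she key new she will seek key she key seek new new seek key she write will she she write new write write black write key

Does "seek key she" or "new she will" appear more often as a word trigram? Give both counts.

"seek key she": 4 occurrences
"new she will": 1 occurrence

"seek key she" (4 vs 1)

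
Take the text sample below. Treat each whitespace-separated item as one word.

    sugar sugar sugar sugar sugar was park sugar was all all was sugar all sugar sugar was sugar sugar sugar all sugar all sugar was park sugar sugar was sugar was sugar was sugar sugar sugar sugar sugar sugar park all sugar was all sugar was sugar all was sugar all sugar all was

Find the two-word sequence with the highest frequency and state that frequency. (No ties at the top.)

Bigram frequencies (highest first):
  sugar sugar: 13
  sugar was: 9
  was sugar: 7
  sugar all: 6
  all sugar: 6
  all was: 3
  … (6 more, each ≤ 2)

"sugar sugar", 13 times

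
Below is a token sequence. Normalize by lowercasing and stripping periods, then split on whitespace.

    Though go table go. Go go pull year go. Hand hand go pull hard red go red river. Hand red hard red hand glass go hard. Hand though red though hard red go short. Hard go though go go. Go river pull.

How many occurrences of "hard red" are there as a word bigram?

Scanning the 41 overlapping bigram windows for "hard red":
  position 14–15: hard red
  position 21–22: hard red
  position 31–32: hard red

3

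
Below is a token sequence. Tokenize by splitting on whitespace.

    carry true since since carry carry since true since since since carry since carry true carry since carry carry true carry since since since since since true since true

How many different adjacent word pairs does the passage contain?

29 tokens → 28 bigram windows in total.
Repeated bigrams (each contributes count−1 duplicates):
  since since: 7
  carry since: 4
  since carry: 4
  carry true: 3
  since true: 3
  true since: 3
  carry carry: 2
  true carry: 2
20 duplicate windows → 28 − 20 = 8 distinct.

8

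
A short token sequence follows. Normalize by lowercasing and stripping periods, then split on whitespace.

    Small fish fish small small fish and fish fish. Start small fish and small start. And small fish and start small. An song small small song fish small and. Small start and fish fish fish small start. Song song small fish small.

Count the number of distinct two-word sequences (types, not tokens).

42 tokens → 41 bigram windows in total.
Repeated bigrams (each contributes count−1 duplicates):
  small fish: 5
  fish fish: 4
  fish small: 4
  and small: 3
  fish and: 3
  small start: 3
  and fish: 2
  small small: 2
  … (3 more repeated)
21 duplicate windows → 41 − 21 = 20 distinct.

20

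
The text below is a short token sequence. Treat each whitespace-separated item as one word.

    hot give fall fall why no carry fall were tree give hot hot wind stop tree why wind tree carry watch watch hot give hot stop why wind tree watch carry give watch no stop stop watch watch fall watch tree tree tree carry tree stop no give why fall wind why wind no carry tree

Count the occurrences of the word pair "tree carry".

Scanning the 55 overlapping bigram windows for "tree carry":
  position 19–20: tree carry
  position 43–44: tree carry

2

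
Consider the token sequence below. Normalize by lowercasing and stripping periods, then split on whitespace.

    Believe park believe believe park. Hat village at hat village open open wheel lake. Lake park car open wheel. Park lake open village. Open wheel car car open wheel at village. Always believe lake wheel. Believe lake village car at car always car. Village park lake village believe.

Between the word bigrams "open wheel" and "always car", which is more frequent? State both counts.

"open wheel" (4 vs 1)

"open wheel": 4 occurrences
"always car": 1 occurrence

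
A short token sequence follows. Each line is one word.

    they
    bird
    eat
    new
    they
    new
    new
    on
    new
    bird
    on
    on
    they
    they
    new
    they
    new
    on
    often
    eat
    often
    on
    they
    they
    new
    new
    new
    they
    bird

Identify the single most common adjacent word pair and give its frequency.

Bigram frequencies (highest first):
  they new: 4
  new they: 3
  new new: 3
  they bird: 2
  new on: 2
  on they: 2
  … (11 more, each ≤ 2)

"they new", 4 times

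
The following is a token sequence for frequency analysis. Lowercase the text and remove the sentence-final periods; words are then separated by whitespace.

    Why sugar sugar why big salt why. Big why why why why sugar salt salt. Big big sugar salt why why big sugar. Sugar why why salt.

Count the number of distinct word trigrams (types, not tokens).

27 tokens → 25 trigram windows in total.
Repeated trigrams (each contributes count−1 duplicates):
  sugar sugar why: 2
  why why why: 2
2 duplicate windows → 25 − 2 = 23 distinct.

23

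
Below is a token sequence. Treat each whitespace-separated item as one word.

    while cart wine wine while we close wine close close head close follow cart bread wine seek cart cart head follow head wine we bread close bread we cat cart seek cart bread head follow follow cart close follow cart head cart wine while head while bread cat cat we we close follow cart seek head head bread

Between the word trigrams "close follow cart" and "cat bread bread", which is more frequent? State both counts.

"close follow cart" (3 vs 0)

"close follow cart": 3 occurrences
"cat bread bread": 0 occurrences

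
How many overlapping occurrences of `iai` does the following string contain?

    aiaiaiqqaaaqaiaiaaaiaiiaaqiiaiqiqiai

6

Sliding a length-3 window over the 36 characters (34 positions):
  position 2–4: iai
  position 4–6: iai
  position 14–16: iai
  position 20–22: iai
  position 28–30: iai
  position 34–36: iai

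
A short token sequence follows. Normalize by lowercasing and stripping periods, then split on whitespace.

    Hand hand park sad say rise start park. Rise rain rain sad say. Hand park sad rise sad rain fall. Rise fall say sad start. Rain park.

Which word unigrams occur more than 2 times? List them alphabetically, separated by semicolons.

hand; park; rain; rise; sad; say

Unigram counts meeting the condition (more than 2 times):
  hand: 3
  park: 4
  rain: 4
  rise: 4
  sad: 5
  say: 3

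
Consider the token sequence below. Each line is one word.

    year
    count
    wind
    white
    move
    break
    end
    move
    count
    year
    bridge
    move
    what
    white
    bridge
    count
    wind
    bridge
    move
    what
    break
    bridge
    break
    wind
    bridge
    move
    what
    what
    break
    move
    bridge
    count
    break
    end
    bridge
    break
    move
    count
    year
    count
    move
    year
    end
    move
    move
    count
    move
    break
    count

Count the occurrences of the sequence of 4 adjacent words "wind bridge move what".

2

Scanning the 46 overlapping 4-gram windows for "wind bridge move what":
  position 17–20: wind bridge move what
  position 24–27: wind bridge move what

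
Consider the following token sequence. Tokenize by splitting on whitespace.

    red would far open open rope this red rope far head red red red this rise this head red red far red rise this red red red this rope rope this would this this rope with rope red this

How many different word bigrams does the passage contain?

39 tokens → 38 bigram windows in total.
Repeated bigrams (each contributes count−1 duplicates):
  red red: 5
  red this: 3
  head red: 2
  rise this: 2
  rope this: 2
  this red: 2
  this rope: 2
11 duplicate windows → 38 − 11 = 27 distinct.

27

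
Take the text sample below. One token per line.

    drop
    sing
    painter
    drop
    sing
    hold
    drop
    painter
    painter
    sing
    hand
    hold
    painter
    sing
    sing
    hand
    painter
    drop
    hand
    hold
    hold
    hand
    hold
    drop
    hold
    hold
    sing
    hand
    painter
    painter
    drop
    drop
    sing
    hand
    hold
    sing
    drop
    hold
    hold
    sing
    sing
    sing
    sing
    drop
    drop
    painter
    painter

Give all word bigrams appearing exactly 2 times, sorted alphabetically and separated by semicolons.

Bigram counts meeting the condition (exactly 2 times):
  drop drop: 2
  drop hold: 2
  drop painter: 2
  hand painter: 2
  hold drop: 2
  painter sing: 2
  sing drop: 2

drop drop; drop hold; drop painter; hand painter; hold drop; painter sing; sing drop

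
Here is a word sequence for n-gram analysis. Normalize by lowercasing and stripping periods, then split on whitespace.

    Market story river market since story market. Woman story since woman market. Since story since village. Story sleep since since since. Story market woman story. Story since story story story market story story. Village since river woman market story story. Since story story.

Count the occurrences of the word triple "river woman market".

Scanning the 41 overlapping trigram windows for "river woman market":
  position 36–38: river woman market

1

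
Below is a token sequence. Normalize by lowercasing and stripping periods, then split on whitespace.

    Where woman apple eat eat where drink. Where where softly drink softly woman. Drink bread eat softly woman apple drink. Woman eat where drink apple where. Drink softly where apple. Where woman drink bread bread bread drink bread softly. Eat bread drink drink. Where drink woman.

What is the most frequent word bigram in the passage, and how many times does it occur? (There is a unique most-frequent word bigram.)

Bigram frequencies (highest first):
  where drink: 4
  drink bread: 3
  where woman: 2
  woman apple: 2
  eat where: 2
  drink where: 2
  … (23 more, each ≤ 2)

"where drink", 4 times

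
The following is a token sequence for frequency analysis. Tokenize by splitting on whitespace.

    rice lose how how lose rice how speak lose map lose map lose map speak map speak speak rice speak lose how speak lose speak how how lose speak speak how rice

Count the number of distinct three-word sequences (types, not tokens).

32 tokens → 30 trigram windows in total.
Repeated trigrams (each contributes count−1 duplicates):
  how how lose: 2
  how speak lose: 2
  lose map lose: 2
  map lose map: 2
4 duplicate windows → 30 − 4 = 26 distinct.

26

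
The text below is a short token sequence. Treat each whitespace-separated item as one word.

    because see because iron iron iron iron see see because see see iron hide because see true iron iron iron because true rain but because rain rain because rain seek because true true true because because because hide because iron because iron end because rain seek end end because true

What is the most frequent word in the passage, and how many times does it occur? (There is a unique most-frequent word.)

"because", 15 times

Unigram frequencies (highest first):
  because: 15
  iron: 10
  see: 6
  true: 6
  rain: 5
  end: 3
  … (3 more, each ≤ 2)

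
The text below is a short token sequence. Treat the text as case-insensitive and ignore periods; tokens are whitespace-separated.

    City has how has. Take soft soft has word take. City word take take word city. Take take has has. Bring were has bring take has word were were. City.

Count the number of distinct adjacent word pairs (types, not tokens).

24

30 tokens → 29 bigram windows in total.
Repeated bigrams (each contributes count−1 duplicates):
  has bring: 2
  has word: 2
  take has: 2
  take take: 2
  word take: 2
5 duplicate windows → 29 − 5 = 24 distinct.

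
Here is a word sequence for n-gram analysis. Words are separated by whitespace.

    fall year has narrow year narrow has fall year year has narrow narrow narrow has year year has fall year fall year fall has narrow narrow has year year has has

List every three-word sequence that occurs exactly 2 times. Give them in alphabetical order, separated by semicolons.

fall year fall; has fall year; has narrow narrow; has year year; narrow has year; narrow narrow has; year has narrow

Trigram counts meeting the condition (exactly 2 times):
  fall year fall: 2
  has fall year: 2
  has narrow narrow: 2
  has year year: 2
  narrow has year: 2
  narrow narrow has: 2
  year has narrow: 2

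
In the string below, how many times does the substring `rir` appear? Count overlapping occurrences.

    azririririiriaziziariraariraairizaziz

Sliding a length-3 window over the 37 characters (35 positions):
  position 3–5: rir
  position 5–7: rir
  position 7–9: rir
  position 20–22: rir
  position 25–27: rir

5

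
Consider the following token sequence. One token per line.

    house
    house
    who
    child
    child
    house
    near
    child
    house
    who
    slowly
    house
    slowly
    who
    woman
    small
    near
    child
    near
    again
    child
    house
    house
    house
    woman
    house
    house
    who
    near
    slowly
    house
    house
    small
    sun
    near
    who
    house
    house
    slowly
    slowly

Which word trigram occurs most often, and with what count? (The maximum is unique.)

Trigram frequencies (highest first):
  house house who: 2
  house who child: 1
  who child child: 1
  child child house: 1
  child house near: 1
  house near child: 1
  … (31 more, each ≤ 1)

"house house who", 2 times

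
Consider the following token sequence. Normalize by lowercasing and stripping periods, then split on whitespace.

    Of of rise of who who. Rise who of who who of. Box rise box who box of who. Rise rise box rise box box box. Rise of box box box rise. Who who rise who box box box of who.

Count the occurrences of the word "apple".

0

Scanning the 41 tokens for "apple":
  (none found)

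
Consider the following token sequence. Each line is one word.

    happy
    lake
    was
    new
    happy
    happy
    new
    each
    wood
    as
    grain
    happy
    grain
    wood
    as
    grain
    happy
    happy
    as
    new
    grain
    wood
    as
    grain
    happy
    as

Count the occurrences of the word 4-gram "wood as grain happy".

3

Scanning the 23 overlapping 4-gram windows for "wood as grain happy":
  position 9–12: wood as grain happy
  position 14–17: wood as grain happy
  position 22–25: wood as grain happy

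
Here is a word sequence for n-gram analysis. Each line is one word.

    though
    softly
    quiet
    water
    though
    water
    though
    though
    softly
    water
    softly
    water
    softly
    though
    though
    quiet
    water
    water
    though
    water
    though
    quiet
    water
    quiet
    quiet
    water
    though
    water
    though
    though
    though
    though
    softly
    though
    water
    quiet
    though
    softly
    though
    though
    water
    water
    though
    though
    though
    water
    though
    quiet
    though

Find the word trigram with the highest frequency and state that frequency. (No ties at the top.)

"though water though", 4 times

Trigram frequencies (highest first):
  though water though: 4
  water though water: 3
  water though though: 3
  though though though: 3
  quiet water though: 2
  though though softly: 2
  … (23 more, each ≤ 2)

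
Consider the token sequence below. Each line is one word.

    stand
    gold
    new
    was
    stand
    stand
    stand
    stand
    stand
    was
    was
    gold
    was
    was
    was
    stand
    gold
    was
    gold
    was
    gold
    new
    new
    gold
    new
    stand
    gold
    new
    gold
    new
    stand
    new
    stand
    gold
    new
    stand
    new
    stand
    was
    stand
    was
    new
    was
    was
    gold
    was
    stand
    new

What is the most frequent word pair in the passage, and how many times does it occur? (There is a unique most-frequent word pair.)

Bigram frequencies (highest first):
  gold new: 6
  new stand: 5
  stand gold: 4
  was stand: 4
  stand stand: 4
  was was: 4
  … (8 more, each ≤ 4)

"gold new", 6 times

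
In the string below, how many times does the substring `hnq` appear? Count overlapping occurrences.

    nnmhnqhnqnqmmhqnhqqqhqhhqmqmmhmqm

Sliding a length-3 window over the 33 characters (31 positions):
  position 4–6: hnq
  position 7–9: hnq

2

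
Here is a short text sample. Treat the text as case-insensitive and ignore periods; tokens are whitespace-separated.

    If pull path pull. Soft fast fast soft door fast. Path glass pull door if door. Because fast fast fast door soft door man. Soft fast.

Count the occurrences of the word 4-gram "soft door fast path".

1

Scanning the 23 overlapping 4-gram windows for "soft door fast path":
  position 8–11: soft door fast path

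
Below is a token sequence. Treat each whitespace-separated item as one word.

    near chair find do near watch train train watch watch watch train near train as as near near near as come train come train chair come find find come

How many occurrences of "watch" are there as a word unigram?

4

Scanning the 29 tokens for "watch":
  position 6: watch
  position 9: watch
  position 10: watch
  position 11: watch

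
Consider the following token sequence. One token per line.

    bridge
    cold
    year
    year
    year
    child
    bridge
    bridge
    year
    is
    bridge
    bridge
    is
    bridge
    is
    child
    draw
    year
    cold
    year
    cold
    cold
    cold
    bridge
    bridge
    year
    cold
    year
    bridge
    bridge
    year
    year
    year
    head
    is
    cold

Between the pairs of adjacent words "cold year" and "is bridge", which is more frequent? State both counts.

"cold year" (3 vs 2)

"cold year": 3 occurrences
"is bridge": 2 occurrences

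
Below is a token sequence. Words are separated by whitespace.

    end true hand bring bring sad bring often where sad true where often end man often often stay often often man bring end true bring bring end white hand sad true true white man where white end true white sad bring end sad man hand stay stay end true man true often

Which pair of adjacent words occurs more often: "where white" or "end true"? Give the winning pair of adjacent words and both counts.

"where white": 1 occurrence
"end true": 4 occurrences

"end true" (4 vs 1)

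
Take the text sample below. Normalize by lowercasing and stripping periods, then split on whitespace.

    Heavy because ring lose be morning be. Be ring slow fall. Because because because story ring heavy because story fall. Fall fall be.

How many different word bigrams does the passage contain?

23 tokens → 22 bigram windows in total.
Repeated bigrams (each contributes count−1 duplicates):
  because because: 2
  because story: 2
  fall fall: 2
  heavy because: 2
4 duplicate windows → 22 − 4 = 18 distinct.

18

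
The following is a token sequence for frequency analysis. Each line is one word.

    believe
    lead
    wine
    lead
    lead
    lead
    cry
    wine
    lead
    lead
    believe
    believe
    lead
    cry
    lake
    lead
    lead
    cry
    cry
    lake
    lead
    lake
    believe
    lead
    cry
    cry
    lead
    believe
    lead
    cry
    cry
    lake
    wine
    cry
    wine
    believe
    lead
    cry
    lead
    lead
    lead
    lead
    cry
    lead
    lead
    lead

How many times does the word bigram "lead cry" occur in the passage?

7

Scanning the 45 overlapping bigram windows for "lead cry":
  position 6–7: lead cry
  position 13–14: lead cry
  position 17–18: lead cry
  position 24–25: lead cry
  position 29–30: lead cry
  position 37–38: lead cry
  position 42–43: lead cry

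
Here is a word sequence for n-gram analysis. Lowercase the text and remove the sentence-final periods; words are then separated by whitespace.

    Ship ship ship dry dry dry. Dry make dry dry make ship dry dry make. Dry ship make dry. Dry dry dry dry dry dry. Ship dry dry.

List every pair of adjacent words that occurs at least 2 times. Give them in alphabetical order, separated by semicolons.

dry dry; dry make; dry ship; make dry; ship dry; ship ship

Bigram counts meeting the condition (at least 2 times):
  dry dry: 12
  dry make: 3
  dry ship: 2
  make dry: 3
  ship dry: 3
  ship ship: 2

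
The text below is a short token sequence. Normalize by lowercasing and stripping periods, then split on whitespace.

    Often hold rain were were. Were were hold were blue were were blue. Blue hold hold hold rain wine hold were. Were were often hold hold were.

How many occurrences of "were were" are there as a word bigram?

6

Scanning the 26 overlapping bigram windows for "were were":
  position 4–5: were were
  position 5–6: were were
  position 6–7: were were
  position 11–12: were were
  position 21–22: were were
  position 22–23: were were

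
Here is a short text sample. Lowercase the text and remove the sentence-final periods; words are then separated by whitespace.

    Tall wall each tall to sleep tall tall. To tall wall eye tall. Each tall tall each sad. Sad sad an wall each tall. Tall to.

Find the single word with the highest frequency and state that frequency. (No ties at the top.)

"tall", 10 times

Unigram frequencies (highest first):
  tall: 10
  each: 4
  wall: 3
  to: 3
  sad: 3
  sleep: 1
  … (2 more, each ≤ 1)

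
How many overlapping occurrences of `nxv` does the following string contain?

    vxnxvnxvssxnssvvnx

Sliding a length-3 window over the 18 characters (16 positions):
  position 3–5: nxv
  position 6–8: nxv

2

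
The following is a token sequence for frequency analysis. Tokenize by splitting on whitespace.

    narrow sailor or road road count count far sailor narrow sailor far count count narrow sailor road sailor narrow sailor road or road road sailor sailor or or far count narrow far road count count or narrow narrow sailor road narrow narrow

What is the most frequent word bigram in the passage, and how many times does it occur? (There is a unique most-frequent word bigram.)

"narrow sailor", 5 times

Bigram frequencies (highest first):
  narrow sailor: 5
  count count: 3
  sailor road: 3
  sailor or: 2
  or road: 2
  road road: 2
  … (18 more, each ≤ 2)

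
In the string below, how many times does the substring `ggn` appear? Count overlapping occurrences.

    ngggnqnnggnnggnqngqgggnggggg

Sliding a length-3 window over the 28 characters (26 positions):
  position 3–5: ggn
  position 9–11: ggn
  position 13–15: ggn
  position 21–23: ggn

4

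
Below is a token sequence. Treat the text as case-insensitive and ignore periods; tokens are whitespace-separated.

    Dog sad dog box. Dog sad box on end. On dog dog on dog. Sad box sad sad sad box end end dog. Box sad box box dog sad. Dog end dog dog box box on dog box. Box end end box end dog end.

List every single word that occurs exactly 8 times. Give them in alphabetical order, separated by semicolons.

end; sad

Unigram counts meeting the condition (exactly 8 times):
  end: 8
  sad: 8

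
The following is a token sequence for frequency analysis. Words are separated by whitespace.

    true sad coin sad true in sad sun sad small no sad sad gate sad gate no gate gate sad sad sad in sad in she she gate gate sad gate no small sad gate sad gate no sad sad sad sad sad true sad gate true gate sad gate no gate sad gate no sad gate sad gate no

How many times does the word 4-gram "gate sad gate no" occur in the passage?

6

Scanning the 57 overlapping 4-gram windows for "gate sad gate no":
  position 14–17: gate sad gate no
  position 29–32: gate sad gate no
  position 35–38: gate sad gate no
  position 48–51: gate sad gate no
  position 52–55: gate sad gate no
  position 57–60: gate sad gate no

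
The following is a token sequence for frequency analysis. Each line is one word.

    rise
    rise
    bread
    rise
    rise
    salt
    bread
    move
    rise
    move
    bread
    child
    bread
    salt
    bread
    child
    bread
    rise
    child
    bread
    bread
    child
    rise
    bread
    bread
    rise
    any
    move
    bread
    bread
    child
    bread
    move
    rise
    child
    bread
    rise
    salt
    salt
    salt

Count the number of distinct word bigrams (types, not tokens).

40 tokens → 39 bigram windows in total.
Repeated bigrams (each contributes count−1 duplicates):
  child bread: 5
  bread child: 4
  bread rise: 4
  bread bread: 3
  bread move: 2
  move bread: 2
  move rise: 2
  rise bread: 2
  … (5 more repeated)
21 duplicate windows → 39 − 21 = 18 distinct.

18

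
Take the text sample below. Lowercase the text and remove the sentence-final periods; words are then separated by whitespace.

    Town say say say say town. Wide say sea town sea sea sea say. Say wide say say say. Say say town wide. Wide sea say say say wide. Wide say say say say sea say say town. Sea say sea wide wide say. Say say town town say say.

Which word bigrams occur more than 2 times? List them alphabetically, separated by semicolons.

say say; say sea; say town; sea say; wide say; wide wide

Bigram counts meeting the condition (more than 2 times):
  say say: 17
  say sea: 3
  say town: 4
  sea say: 4
  wide say: 4
  wide wide: 3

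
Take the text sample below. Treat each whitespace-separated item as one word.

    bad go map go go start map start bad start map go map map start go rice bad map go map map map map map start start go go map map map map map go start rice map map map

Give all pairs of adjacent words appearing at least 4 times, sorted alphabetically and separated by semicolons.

go map; map go; map map

Bigram counts meeting the condition (at least 4 times):
  go map: 4
  map go: 4
  map map: 11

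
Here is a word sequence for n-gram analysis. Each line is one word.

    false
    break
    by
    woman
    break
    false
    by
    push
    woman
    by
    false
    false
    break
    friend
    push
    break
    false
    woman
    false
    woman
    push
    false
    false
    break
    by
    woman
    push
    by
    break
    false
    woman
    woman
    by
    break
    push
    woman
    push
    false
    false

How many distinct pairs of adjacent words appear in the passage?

39 tokens → 38 bigram windows in total.
Repeated bigrams (each contributes count−1 duplicates):
  break false: 3
  false break: 3
  false false: 3
  false woman: 3
  woman push: 3
  break by: 2
  by break: 2
  by woman: 2
  … (3 more repeated)
16 duplicate windows → 38 − 16 = 22 distinct.

22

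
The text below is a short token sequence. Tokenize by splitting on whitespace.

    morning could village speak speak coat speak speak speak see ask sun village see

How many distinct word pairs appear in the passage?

14 tokens → 13 bigram windows in total.
Repeated bigrams (each contributes count−1 duplicates):
  speak speak: 3
2 duplicate windows → 13 − 2 = 11 distinct.

11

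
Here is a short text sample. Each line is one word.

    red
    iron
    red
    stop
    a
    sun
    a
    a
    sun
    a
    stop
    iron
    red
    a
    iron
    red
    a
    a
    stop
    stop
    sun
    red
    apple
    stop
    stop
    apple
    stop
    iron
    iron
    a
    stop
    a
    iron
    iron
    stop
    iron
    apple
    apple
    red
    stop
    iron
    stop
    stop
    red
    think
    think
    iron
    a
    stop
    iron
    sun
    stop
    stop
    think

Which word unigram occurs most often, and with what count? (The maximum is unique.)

Unigram frequencies (highest first):
  stop: 15
  iron: 11
  a: 10
  red: 7
  sun: 4
  apple: 4
  … (1 more, each ≤ 3)

"stop", 15 times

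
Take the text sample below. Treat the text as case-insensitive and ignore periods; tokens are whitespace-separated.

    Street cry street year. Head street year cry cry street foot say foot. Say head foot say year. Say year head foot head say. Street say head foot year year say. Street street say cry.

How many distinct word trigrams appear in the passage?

32

35 tokens → 33 trigram windows in total.
Repeated trigrams (each contributes count−1 duplicates):
  say head foot: 2
1 duplicate windows → 33 − 1 = 32 distinct.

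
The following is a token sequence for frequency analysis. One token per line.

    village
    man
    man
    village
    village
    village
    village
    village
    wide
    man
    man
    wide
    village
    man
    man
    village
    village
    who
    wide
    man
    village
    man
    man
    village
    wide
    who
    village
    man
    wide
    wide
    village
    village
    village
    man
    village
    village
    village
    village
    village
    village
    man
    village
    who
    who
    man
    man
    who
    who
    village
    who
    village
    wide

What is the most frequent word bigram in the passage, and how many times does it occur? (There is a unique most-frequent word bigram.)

Bigram frequencies (highest first):
  village village: 12
  village man: 6
  man village: 6
  man man: 5
  village wide: 3
  village who: 3
  … (10 more, each ≤ 3)

"village village", 12 times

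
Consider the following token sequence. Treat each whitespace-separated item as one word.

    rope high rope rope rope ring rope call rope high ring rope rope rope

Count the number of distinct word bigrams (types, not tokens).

8

14 tokens → 13 bigram windows in total.
Repeated bigrams (each contributes count−1 duplicates):
  rope rope: 4
  ring rope: 2
  rope high: 2
5 duplicate windows → 13 − 5 = 8 distinct.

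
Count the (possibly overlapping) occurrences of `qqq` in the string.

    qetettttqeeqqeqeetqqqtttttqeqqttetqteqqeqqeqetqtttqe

1

Sliding a length-3 window over the 52 characters (50 positions):
  position 19–21: qqq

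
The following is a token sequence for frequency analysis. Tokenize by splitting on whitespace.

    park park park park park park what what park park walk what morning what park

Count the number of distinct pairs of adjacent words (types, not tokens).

8

15 tokens → 14 bigram windows in total.
Repeated bigrams (each contributes count−1 duplicates):
  park park: 6
  what park: 2
6 duplicate windows → 14 − 6 = 8 distinct.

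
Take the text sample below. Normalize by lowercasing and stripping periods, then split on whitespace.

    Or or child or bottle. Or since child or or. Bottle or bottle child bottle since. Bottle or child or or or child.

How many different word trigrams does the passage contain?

17

23 tokens → 21 trigram windows in total.
Repeated trigrams (each contributes count−1 duplicates):
  child or or: 2
  or bottle or: 2
  or child or: 2
  or or child: 2
4 duplicate windows → 21 − 4 = 17 distinct.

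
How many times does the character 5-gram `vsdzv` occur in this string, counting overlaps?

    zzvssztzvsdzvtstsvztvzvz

Sliding a length-5 window over the 24 characters (20 positions):
  position 9–13: vsdzv

1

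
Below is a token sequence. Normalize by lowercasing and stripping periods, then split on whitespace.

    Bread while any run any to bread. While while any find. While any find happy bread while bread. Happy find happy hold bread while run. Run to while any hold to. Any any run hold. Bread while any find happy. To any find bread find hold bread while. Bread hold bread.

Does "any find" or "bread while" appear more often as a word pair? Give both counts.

"bread while" (6 vs 4)

"any find": 4 occurrences
"bread while": 6 occurrences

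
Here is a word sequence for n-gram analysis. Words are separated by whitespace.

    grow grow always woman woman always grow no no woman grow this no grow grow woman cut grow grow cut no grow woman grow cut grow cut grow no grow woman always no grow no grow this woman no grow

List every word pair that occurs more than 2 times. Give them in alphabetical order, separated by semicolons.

cut grow; grow cut; grow grow; grow no; grow woman; no grow

Bigram counts meeting the condition (more than 2 times):
  cut grow: 3
  grow cut: 3
  grow grow: 3
  grow no: 3
  grow woman: 3
  no grow: 6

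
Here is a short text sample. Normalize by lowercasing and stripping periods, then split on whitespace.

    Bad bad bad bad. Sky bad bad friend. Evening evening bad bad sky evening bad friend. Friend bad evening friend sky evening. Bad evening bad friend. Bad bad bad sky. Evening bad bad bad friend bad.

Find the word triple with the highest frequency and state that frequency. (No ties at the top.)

Trigram frequencies (highest first):
  bad bad bad: 4
  bad bad sky: 3
  sky evening bad: 3
  bad bad friend: 2
  evening bad bad: 2
  bad sky evening: 2
  … (16 more, each ≤ 2)

"bad bad bad", 4 times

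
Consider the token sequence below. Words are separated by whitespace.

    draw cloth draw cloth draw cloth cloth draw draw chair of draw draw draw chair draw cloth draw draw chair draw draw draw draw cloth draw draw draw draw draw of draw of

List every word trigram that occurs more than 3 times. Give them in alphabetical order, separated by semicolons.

Trigram counts meeting the condition (more than 3 times):
  draw cloth draw: 4
  draw draw draw: 6

draw cloth draw; draw draw draw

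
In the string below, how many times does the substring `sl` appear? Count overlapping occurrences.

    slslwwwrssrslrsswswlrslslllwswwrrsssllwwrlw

Sliding a length-2 window over the 43 characters (42 positions):
  position 1–2: sl
  position 3–4: sl
  position 12–13: sl
  position 22–23: sl
  position 24–25: sl
  position 36–37: sl

6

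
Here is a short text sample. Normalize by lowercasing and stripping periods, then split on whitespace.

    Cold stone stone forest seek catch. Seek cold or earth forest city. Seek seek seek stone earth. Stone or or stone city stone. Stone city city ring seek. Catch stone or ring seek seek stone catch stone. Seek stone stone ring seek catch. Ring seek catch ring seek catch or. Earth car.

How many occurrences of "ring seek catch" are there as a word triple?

4

Scanning the 50 overlapping trigram windows for "ring seek catch":
  position 27–29: ring seek catch
  position 41–43: ring seek catch
  position 44–46: ring seek catch
  position 47–49: ring seek catch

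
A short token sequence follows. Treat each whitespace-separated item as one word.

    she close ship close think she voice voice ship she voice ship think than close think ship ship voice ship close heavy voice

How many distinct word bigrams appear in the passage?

23 tokens → 22 bigram windows in total.
Repeated bigrams (each contributes count−1 duplicates):
  voice ship: 3
  close think: 2
  she voice: 2
  ship close: 2
5 duplicate windows → 22 − 5 = 17 distinct.

17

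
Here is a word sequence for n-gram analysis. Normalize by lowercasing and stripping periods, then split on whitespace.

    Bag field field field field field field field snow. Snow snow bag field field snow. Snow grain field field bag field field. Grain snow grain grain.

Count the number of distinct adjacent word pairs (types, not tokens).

11

26 tokens → 25 bigram windows in total.
Repeated bigrams (each contributes count−1 duplicates):
  field field: 9
  bag field: 3
  snow snow: 3
  field snow: 2
  snow grain: 2
14 duplicate windows → 25 − 14 = 11 distinct.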